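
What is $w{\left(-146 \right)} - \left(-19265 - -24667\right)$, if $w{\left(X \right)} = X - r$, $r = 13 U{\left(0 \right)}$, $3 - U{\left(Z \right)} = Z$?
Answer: $-5587$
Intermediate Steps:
$U{\left(Z \right)} = 3 - Z$
$r = 39$ ($r = 13 \left(3 - 0\right) = 13 \left(3 + 0\right) = 13 \cdot 3 = 39$)
$w{\left(X \right)} = -39 + X$ ($w{\left(X \right)} = X - 39 = -39 + X$)
$w{\left(-146 \right)} - \left(-19265 - -24667\right) = \left(-39 - 146\right) - \left(-19265 - -24667\right) = -185 - \left(-19265 + 24667\right) = -185 - 5402 = -5587$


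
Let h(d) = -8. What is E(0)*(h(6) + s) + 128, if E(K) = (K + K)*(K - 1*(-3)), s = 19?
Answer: 128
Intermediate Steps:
E(K) = 2*K*(3 + K) (E(K) = (2*K)*(K + 3) = (2*K)*(3 + K) = 2*K*(3 + K))
E(0)*(h(6) + s) + 128 = (2*0*(3 + 0))*(-8 + 19) + 128 = (2*0*3)*11 + 128 = 0*11 + 128 = 0 + 128 = 128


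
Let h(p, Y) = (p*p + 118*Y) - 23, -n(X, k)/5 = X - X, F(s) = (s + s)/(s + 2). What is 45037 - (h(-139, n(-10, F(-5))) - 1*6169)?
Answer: 31908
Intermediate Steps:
F(s) = 2*s/(2 + s) (F(s) = (2*s)/(2 + s) = 2*s/(2 + s))
n(X, k) = 0 (n(X, k) = -5*(X - X) = -5*0 = 0)
h(p, Y) = -23 + p² + 118*Y (h(p, Y) = (p² + 118*Y) - 23 = -23 + p² + 118*Y)
45037 - (h(-139, n(-10, F(-5))) - 1*6169) = 45037 - ((-23 + (-139)² + 118*0) - 1*6169) = 45037 - ((-23 + 19321 + 0) - 6169) = 45037 - (19298 - 6169) = 45037 - 1*13129 = 45037 - 13129 = 31908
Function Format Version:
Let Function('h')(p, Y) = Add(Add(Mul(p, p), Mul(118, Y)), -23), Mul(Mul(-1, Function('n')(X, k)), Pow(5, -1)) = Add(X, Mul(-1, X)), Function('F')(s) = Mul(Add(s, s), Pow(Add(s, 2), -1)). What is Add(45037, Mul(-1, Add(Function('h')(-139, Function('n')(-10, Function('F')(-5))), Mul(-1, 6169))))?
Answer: 31908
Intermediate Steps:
Function('F')(s) = Mul(2, s, Pow(Add(2, s), -1)) (Function('F')(s) = Mul(Mul(2, s), Pow(Add(2, s), -1)) = Mul(2, s, Pow(Add(2, s), -1)))
Function('n')(X, k) = 0 (Function('n')(X, k) = Mul(-5, Add(X, Mul(-1, X))) = Mul(-5, 0) = 0)
Function('h')(p, Y) = Add(-23, Pow(p, 2), Mul(118, Y)) (Function('h')(p, Y) = Add(Add(Pow(p, 2), Mul(118, Y)), -23) = Add(-23, Pow(p, 2), Mul(118, Y)))
Add(45037, Mul(-1, Add(Function('h')(-139, Function('n')(-10, Function('F')(-5))), Mul(-1, 6169)))) = Add(45037, Mul(-1, Add(Add(-23, Pow(-139, 2), Mul(118, 0)), Mul(-1, 6169)))) = Add(45037, Mul(-1, Add(Add(-23, 19321, 0), -6169))) = Add(45037, Mul(-1, Add(19298, -6169))) = Add(45037, Mul(-1, 13129)) = Add(45037, -13129) = 31908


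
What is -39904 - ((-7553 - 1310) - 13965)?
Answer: -17076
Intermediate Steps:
-39904 - ((-7553 - 1310) - 13965) = -39904 - (-8863 - 13965) = -39904 - 1*(-22828) = -39904 + 22828 = -17076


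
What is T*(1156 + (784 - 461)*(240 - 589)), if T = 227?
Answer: -25326617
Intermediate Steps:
T*(1156 + (784 - 461)*(240 - 589)) = 227*(1156 + (784 - 461)*(240 - 589)) = 227*(1156 + 323*(-349)) = 227*(1156 - 112727) = 227*(-111571) = -25326617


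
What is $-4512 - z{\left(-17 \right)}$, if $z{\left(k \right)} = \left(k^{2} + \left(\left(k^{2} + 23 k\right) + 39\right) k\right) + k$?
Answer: $-5855$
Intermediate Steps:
$z{\left(k \right)} = k + k^{2} + k \left(39 + k^{2} + 23 k\right)$ ($z{\left(k \right)} = \left(k^{2} + \left(39 + k^{2} + 23 k\right) k\right) + k = \left(k^{2} + k \left(39 + k^{2} + 23 k\right)\right) + k = k + k^{2} + k \left(39 + k^{2} + 23 k\right)$)
$-4512 - z{\left(-17 \right)} = -4512 - - 17 \left(40 + \left(-17\right)^{2} + 24 \left(-17\right)\right) = -4512 - - 17 \left(40 + 289 - 408\right) = -4512 - \left(-17\right) \left(-79\right) = -4512 - 1343 = -5855$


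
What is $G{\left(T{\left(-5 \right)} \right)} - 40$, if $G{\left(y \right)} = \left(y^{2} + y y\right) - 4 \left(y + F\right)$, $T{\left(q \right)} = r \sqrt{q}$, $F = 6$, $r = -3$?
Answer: $-154 + 12 i \sqrt{5} \approx -154.0 + 26.833 i$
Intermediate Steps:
$T{\left(q \right)} = - 3 \sqrt{q}$
$G{\left(y \right)} = -24 - 4 y + 2 y^{2}$ ($G{\left(y \right)} = \left(y^{2} + y y\right) - 4 \left(y + 6\right) = \left(y^{2} + y^{2}\right) - 4 \left(6 + y\right) = 2 y^{2} - \left(24 + 4 y\right) = -24 - 4 y + 2 y^{2}$)
$G{\left(T{\left(-5 \right)} \right)} - 40 = \left(-24 - 4 \left(- 3 \sqrt{-5}\right) + 2 \left(- 3 \sqrt{-5}\right)^{2}\right) - 40 = \left(-24 - 4 \left(- 3 i \sqrt{5}\right) + 2 \left(- 3 i \sqrt{5}\right)^{2}\right) - 40 = \left(-24 + 12 i \sqrt{5} + 2 \left(-45\right)\right) - 40 = \left(-24 + 12 i \sqrt{5} - 90\right) - 40 = \left(-114 + 12 i \sqrt{5}\right) - 40 = -154 + 12 i \sqrt{5}$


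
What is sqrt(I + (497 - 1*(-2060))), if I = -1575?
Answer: sqrt(982) ≈ 31.337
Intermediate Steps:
sqrt(I + (497 - 1*(-2060))) = sqrt(-1575 + (497 - 1*(-2060))) = sqrt(-1575 + (497 + 2060)) = sqrt(-1575 + 2557) = sqrt(982)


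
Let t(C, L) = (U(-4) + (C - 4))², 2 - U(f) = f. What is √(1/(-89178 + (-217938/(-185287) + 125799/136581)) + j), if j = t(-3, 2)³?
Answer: 8*√353669934658241891804562581/150449757872045 ≈ 0.99999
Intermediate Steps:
U(f) = 2 - f
t(C, L) = (2 + C)² (t(C, L) = ((2 - 1*(-4)) + (C - 4))² = ((2 + 4) + (-4 + C))² = (6 + (-4 + C))² = (2 + C)²)
j = 1 (j = ((2 - 3)²)³ = ((-1)²)³ = 1³ = 1)
√(1/(-89178 + (-217938/(-185287) + 125799/136581)) + j) = √(1/(-89178 + (-217938/(-185287) + 125799/136581)) + 1) = √(1/(-89178 + (-217938*(-1/185287) + 125799*(1/136581))) + 1) = √(1/(-89178 + (217938/185287 + 41933/45527)) + 1) = √(1/(-89178 + 17691703097/8435561249) + 1) = √(1/(-752248789360225/8435561249) + 1) = √(-8435561249/752248789360225 + 1) = √(752240353798976/752248789360225) = 8*√353669934658241891804562581/150449757872045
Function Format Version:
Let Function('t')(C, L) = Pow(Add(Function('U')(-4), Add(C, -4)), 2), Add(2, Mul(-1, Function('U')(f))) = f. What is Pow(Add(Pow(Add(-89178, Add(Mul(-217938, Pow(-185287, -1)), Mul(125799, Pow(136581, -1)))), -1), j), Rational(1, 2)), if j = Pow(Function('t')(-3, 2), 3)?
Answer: Mul(Rational(8, 150449757872045), Pow(353669934658241891804562581, Rational(1, 2))) ≈ 0.99999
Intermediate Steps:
Function('U')(f) = Add(2, Mul(-1, f))
Function('t')(C, L) = Pow(Add(2, C), 2) (Function('t')(C, L) = Pow(Add(Add(2, Mul(-1, -4)), Add(C, -4)), 2) = Pow(Add(Add(2, 4), Add(-4, C)), 2) = Pow(Add(6, Add(-4, C)), 2) = Pow(Add(2, C), 2))
j = 1 (j = Pow(Pow(Add(2, -3), 2), 3) = Pow(Pow(-1, 2), 3) = Pow(1, 3) = 1)
Pow(Add(Pow(Add(-89178, Add(Mul(-217938, Pow(-185287, -1)), Mul(125799, Pow(136581, -1)))), -1), j), Rational(1, 2)) = Pow(Add(Pow(Add(-89178, Add(Mul(-217938, Pow(-185287, -1)), Mul(125799, Pow(136581, -1)))), -1), 1), Rational(1, 2)) = Pow(Add(Pow(Add(-89178, Add(Mul(-217938, Rational(-1, 185287)), Mul(125799, Rational(1, 136581)))), -1), 1), Rational(1, 2)) = Pow(Add(Pow(Add(-89178, Add(Rational(217938, 185287), Rational(41933, 45527))), -1), 1), Rational(1, 2)) = Pow(Add(Pow(Add(-89178, Rational(17691703097, 8435561249)), -1), 1), Rational(1, 2)) = Pow(Add(Pow(Rational(-752248789360225, 8435561249), -1), 1), Rational(1, 2)) = Pow(Add(Rational(-8435561249, 752248789360225), 1), Rational(1, 2)) = Pow(Rational(752240353798976, 752248789360225), Rational(1, 2)) = Mul(Rational(8, 150449757872045), Pow(353669934658241891804562581, Rational(1, 2)))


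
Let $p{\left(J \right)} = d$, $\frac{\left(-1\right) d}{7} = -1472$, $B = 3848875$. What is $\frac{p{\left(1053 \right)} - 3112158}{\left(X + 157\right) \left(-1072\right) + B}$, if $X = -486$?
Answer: $- \frac{3101854}{4201563} \approx -0.73826$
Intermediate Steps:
$d = 10304$ ($d = \left(-7\right) \left(-1472\right) = 10304$)
$p{\left(J \right)} = 10304$
$\frac{p{\left(1053 \right)} - 3112158}{\left(X + 157\right) \left(-1072\right) + B} = \frac{10304 - 3112158}{\left(-486 + 157\right) \left(-1072\right) + 3848875} = - \frac{3101854}{\left(-329\right) \left(-1072\right) + 3848875} = - \frac{3101854}{352688 + 3848875} = - \frac{3101854}{4201563}$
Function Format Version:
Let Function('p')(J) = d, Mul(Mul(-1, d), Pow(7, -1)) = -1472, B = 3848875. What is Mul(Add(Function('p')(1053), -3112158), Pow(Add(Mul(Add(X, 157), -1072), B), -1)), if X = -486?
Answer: Rational(-3101854, 4201563) ≈ -0.73826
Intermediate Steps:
d = 10304 (d = Mul(-7, -1472) = 10304)
Function('p')(J) = 10304
Mul(Add(Function('p')(1053), -3112158), Pow(Add(Mul(Add(X, 157), -1072), B), -1)) = Mul(Add(10304, -3112158), Pow(Add(Mul(Add(-486, 157), -1072), 3848875), -1)) = Mul(-3101854, Pow(Add(Mul(-329, -1072), 3848875), -1)) = Mul(-3101854, Pow(Add(352688, 3848875), -1)) = Mul(-3101854, Pow(4201563, -1)) = Mul(-3101854, Rational(1, 4201563)) = Rational(-3101854, 4201563)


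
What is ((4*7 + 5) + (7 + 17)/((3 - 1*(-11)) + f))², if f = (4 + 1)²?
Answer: 190969/169 ≈ 1130.0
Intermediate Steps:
f = 25 (f = 5² = 25)
((4*7 + 5) + (7 + 17)/((3 - 1*(-11)) + f))² = ((4*7 + 5) + (7 + 17)/((3 - 1*(-11)) + 25))² = ((28 + 5) + 24/((3 + 11) + 25))² = (33 + 24/(14 + 25))² = (33 + 24/39)² = (33 + 24*(1/39))² = (33 + 8/13)² = (437/13)² = 190969/169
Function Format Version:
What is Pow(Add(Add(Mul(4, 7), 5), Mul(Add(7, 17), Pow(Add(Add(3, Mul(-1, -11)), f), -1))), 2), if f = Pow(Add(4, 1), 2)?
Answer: Rational(190969, 169) ≈ 1130.0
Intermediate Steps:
f = 25 (f = Pow(5, 2) = 25)
Pow(Add(Add(Mul(4, 7), 5), Mul(Add(7, 17), Pow(Add(Add(3, Mul(-1, -11)), f), -1))), 2) = Pow(Add(Add(Mul(4, 7), 5), Mul(Add(7, 17), Pow(Add(Add(3, Mul(-1, -11)), 25), -1))), 2) = Pow(Add(Add(28, 5), Mul(24, Pow(Add(Add(3, 11), 25), -1))), 2) = Pow(Add(33, Mul(24, Pow(Add(14, 25), -1))), 2) = Pow(Add(33, Mul(24, Pow(39, -1))), 2) = Pow(Add(33, Mul(24, Rational(1, 39))), 2) = Pow(Add(33, Rational(8, 13)), 2) = Pow(Rational(437, 13), 2) = Rational(190969, 169)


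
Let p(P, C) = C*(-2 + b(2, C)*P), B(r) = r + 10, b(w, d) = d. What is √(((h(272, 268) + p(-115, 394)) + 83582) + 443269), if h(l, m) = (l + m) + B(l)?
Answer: I*√17325255 ≈ 4162.4*I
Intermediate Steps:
B(r) = 10 + r
h(l, m) = 10 + m + 2*l (h(l, m) = (l + m) + (10 + l) = 10 + m + 2*l)
p(P, C) = C*(-2 + C*P)
√(((h(272, 268) + p(-115, 394)) + 83582) + 443269) = √((((10 + 268 + 2*272) + 394*(-2 + 394*(-115))) + 83582) + 443269) = √((((10 + 268 + 544) + 394*(-2 - 45310)) + 83582) + 443269) = √(((822 + 394*(-45312)) + 83582) + 443269) = √(((822 - 17852928) + 83582) + 443269) = √((-17852106 + 83582) + 443269) = √(-17768524 + 443269) = √(-17325255) = I*√17325255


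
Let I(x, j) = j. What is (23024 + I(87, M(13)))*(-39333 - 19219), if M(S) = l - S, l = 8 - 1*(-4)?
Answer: -1348042696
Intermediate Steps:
l = 12 (l = 8 + 4 = 12)
M(S) = 12 - S
(23024 + I(87, M(13)))*(-39333 - 19219) = (23024 + (12 - 1*13))*(-39333 - 19219) = (23024 + (12 - 13))*(-58552) = (23024 - 1)*(-58552) = 23023*(-58552) = -1348042696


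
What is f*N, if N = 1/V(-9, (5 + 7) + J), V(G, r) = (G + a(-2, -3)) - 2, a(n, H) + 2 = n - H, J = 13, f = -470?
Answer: 235/6 ≈ 39.167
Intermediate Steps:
a(n, H) = -2 + n - H (a(n, H) = -2 + (n - H) = -2 + n - H)
V(G, r) = -3 + G (V(G, r) = (G + (-2 - 2 - 1*(-3))) - 2 = (G + (-2 - 2 + 3)) - 2 = (G - 1) - 2 = (-1 + G) - 2 = -3 + G)
N = -1/12 (N = 1/(-3 - 9) = 1/(-12) = -1/12 ≈ -0.083333)
f*N = -470*(-1/12) = 235/6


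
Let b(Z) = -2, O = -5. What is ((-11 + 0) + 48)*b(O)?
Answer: -74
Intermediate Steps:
((-11 + 0) + 48)*b(O) = ((-11 + 0) + 48)*(-2) = (-11 + 48)*(-2) = 37*(-2) = -74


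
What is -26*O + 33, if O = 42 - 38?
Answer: -71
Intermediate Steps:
O = 4
-26*O + 33 = -26*4 + 33 = -104 + 33 = -71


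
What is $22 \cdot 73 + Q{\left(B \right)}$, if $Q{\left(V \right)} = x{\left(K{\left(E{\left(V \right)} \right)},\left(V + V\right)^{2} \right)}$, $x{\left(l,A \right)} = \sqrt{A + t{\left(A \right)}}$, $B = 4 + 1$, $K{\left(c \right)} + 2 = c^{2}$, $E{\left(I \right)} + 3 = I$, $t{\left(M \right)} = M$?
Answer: $1606 + 10 \sqrt{2} \approx 1620.1$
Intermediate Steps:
$E{\left(I \right)} = -3 + I$
$K{\left(c \right)} = -2 + c^{2}$
$B = 5$
$x{\left(l,A \right)} = \sqrt{2} \sqrt{A}$ ($x{\left(l,A \right)} = \sqrt{A + A} = \sqrt{2 A} = \sqrt{2} \sqrt{A}$)
$Q{\left(V \right)} = 2 \sqrt{2} \sqrt{V^{2}}$ ($Q{\left(V \right)} = \sqrt{2} \sqrt{\left(V + V\right)^{2}} = \sqrt{2} \sqrt{\left(2 V\right)^{2}} = \sqrt{2} \sqrt{4 V^{2}} = \sqrt{2} \cdot 2 \sqrt{V^{2}} = 2 \sqrt{2} \sqrt{V^{2}}$)
$22 \cdot 73 + Q{\left(B \right)} = 22 \cdot 73 + 2 \sqrt{2} \sqrt{5^{2}} = 1606 + 2 \sqrt{2} \sqrt{25} = 1606 + 2 \sqrt{2} \cdot 5 = 1606 + 10 \sqrt{2}$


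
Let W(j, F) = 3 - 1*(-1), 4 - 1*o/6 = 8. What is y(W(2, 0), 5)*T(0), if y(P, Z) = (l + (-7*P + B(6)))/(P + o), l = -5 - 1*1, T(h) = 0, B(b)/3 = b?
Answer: 0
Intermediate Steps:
o = -24 (o = 24 - 6*8 = 24 - 48 = -24)
B(b) = 3*b
W(j, F) = 4 (W(j, F) = 3 + 1 = 4)
l = -6 (l = -5 - 1 = -6)
y(P, Z) = (12 - 7*P)/(-24 + P) (y(P, Z) = (-6 + (-7*P + 3*6))/(P - 24) = (-6 + (-7*P + 18))/(-24 + P) = (-6 + (18 - 7*P))/(-24 + P) = (12 - 7*P)/(-24 + P))
y(W(2, 0), 5)*T(0) = ((12 - 7*4)/(-24 + 4))*0 = ((12 - 28)/(-20))*0 = -1/20*(-16)*0 = (⅘)*0 = 0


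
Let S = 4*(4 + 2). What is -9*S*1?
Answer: -216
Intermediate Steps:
S = 24 (S = 4*6 = 24)
-9*S*1 = -9*24*1 = -216*1 = -216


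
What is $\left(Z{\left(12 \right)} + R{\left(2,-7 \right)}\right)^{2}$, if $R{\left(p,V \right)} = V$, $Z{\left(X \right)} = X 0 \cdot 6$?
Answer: $49$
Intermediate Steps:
$Z{\left(X \right)} = 0$ ($Z{\left(X \right)} = 0 \cdot 6 = 0$)
$\left(Z{\left(12 \right)} + R{\left(2,-7 \right)}\right)^{2} = \left(0 - 7\right)^{2} = \left(-7\right)^{2} = 49$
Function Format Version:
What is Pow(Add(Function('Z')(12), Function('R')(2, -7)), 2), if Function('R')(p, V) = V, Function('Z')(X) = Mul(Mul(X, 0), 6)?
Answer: 49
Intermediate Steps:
Function('Z')(X) = 0 (Function('Z')(X) = Mul(0, 6) = 0)
Pow(Add(Function('Z')(12), Function('R')(2, -7)), 2) = Pow(Add(0, -7), 2) = Pow(-7, 2) = 49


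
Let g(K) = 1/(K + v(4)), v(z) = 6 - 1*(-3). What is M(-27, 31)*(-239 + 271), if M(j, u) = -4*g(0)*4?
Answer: -512/9 ≈ -56.889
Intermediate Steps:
v(z) = 9 (v(z) = 6 + 3 = 9)
g(K) = 1/(9 + K) (g(K) = 1/(K + 9) = 1/(9 + K))
M(j, u) = -16/9 (M(j, u) = -4/(9 + 0)*4 = -4/9*4 = -16/9)
M(-27, 31)*(-239 + 271) = -16*(-239 + 271)/9 = -16/9*32 = -512/9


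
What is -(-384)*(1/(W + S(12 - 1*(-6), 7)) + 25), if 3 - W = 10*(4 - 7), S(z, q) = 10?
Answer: 413184/43 ≈ 9608.9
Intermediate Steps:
W = 33 (W = 3 - 10*(4 - 7) = 3 - 10*(-3) = 3 - 1*(-30) = 3 + 30 = 33)
-(-384)*(1/(W + S(12 - 1*(-6), 7)) + 25) = -(-384)*(1/(33 + 10) + 25) = -(-384)*(1/43 + 25) = -(-384)*1076/43 = -1*(-413184/43) = 413184/43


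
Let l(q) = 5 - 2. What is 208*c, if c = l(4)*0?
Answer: 0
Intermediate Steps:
l(q) = 3
c = 0 (c = 3*0 = 0)
208*c = 208*0 = 0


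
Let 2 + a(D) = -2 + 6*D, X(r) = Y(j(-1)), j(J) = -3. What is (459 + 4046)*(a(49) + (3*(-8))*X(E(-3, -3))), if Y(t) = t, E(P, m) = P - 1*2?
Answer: 1630810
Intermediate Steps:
E(P, m) = -2 + P (E(P, m) = P - 2 = -2 + P)
X(r) = -3
a(D) = -4 + 6*D (a(D) = -2 + (-2 + 6*D) = -4 + 6*D)
(459 + 4046)*(a(49) + (3*(-8))*X(E(-3, -3))) = (459 + 4046)*((-4 + 6*49) + (3*(-8))*(-3)) = 4505*((-4 + 294) - 24*(-3)) = 4505*(290 + 72) = 4505*362 = 1630810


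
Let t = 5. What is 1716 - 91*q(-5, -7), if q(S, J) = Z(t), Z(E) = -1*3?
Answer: 1989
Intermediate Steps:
Z(E) = -3
q(S, J) = -3
1716 - 91*q(-5, -7) = 1716 - 91*(-3) = 1716 + 273 = 1989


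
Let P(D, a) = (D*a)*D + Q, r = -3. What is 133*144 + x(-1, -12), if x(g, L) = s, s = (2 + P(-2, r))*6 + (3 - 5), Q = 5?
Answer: 19120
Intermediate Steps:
P(D, a) = 5 + a*D² (P(D, a) = (D*a)*D + 5 = a*D² + 5 = 5 + a*D²)
s = -32 (s = (2 + (5 - 3*(-2)²))*6 + (3 - 5) = (2 + (5 - 3*4))*6 - 2 = (2 + (5 - 12))*6 - 2 = (2 - 7)*6 - 2 = -5*6 - 2 = -30 - 2 = -32)
x(g, L) = -32
133*144 + x(-1, -12) = 133*144 - 32 = 19152 - 32 = 19120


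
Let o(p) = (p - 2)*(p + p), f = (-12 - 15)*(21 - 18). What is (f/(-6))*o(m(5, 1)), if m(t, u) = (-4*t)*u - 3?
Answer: 15525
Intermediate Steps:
f = -81 (f = -27*3 = -81)
m(t, u) = -3 - 4*t*u (m(t, u) = -4*t*u - 3 = -3 - 4*t*u)
o(p) = 2*p*(-2 + p) (o(p) = (-2 + p)*(2*p) = 2*p*(-2 + p))
(f/(-6))*o(m(5, 1)) = (-81/(-6))*(2*(-3 - 4*5*1)*(-2 + (-3 - 4*5*1))) = (-81*(-1/6))*(2*(-3 - 20)*(-2 + (-3 - 20))) = 27*(2*(-23)*(-2 - 23))/2 = 27*(2*(-23)*(-25))/2 = (27/2)*1150 = 15525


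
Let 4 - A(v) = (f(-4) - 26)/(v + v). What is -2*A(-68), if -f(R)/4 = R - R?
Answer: -259/34 ≈ -7.6176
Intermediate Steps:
f(R) = 0 (f(R) = -4*(R - R) = -4*0 = 0)
A(v) = 4 + 13/v (A(v) = 4 - (0 - 26)/(v + v) = 4 - (-26)/(2*v) = 4 - (-26)*1/(2*v) = 4 - (-13)/v = 4 + 13/v)
-2*A(-68) = -2*(4 + 13/(-68)) = -2*(4 + 13*(-1/68)) = -2*(4 - 13/68) = -2*259/68 = -1*259/34 = -259/34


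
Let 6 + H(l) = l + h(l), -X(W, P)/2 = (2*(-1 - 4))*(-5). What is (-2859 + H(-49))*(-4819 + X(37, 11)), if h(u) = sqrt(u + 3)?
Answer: 14333966 - 4919*I*sqrt(46) ≈ 1.4334e+7 - 33362.0*I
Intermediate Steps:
X(W, P) = -100 (X(W, P) = -2*2*(-1 - 4)*(-5) = -2*2*(-5)*(-5) = -(-20)*(-5) = -2*50 = -100)
h(u) = sqrt(3 + u)
H(l) = -6 + l + sqrt(3 + l) (H(l) = -6 + (l + sqrt(3 + l)) = -6 + l + sqrt(3 + l))
(-2859 + H(-49))*(-4819 + X(37, 11)) = (-2859 + (-6 - 49 + sqrt(3 - 49)))*(-4819 - 100) = (-2859 + (-6 - 49 + sqrt(-46)))*(-4919) = (-2859 + (-6 - 49 + I*sqrt(46)))*(-4919) = (-2859 + (-55 + I*sqrt(46)))*(-4919) = (-2914 + I*sqrt(46))*(-4919) = 14333966 - 4919*I*sqrt(46)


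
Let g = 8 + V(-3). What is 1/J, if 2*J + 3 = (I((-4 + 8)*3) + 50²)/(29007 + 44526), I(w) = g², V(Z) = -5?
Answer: -381/565 ≈ -0.67434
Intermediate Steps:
g = 3 (g = 8 - 5 = 3)
I(w) = 9 (I(w) = 3² = 9)
J = -565/381 (J = -3/2 + ((9 + 50²)/(29007 + 44526))/2 = -3/2 + ((9 + 2500)/73533)/2 = -3/2 + (2509*(1/73533))/2 = -3/2 + (½)*(13/381) = -3/2 + 13/762 = -565/381 ≈ -1.4829)
1/J = 1/(-565/381) = -381/565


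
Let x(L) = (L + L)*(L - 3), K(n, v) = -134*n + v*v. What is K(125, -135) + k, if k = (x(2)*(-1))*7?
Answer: 1503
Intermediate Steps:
K(n, v) = v² - 134*n (K(n, v) = -134*n + v² = v² - 134*n)
x(L) = 2*L*(-3 + L) (x(L) = (2*L)*(-3 + L) = 2*L*(-3 + L))
k = 28 (k = ((2*2*(-3 + 2))*(-1))*7 = ((2*2*(-1))*(-1))*7 = -4*(-1)*7 = 4*7 = 28)
K(125, -135) + k = ((-135)² - 134*125) + 28 = (18225 - 16750) + 28 = 1475 + 28 = 1503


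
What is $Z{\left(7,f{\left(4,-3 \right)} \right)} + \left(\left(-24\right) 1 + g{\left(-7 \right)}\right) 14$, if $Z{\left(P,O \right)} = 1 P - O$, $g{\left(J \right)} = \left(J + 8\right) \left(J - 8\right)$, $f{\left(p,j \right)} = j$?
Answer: $-536$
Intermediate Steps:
$g{\left(J \right)} = \left(-8 + J\right) \left(8 + J\right)$ ($g{\left(J \right)} = \left(8 + J\right) \left(-8 + J\right) = \left(-8 + J\right) \left(8 + J\right)$)
$Z{\left(P,O \right)} = P - O$
$Z{\left(7,f{\left(4,-3 \right)} \right)} + \left(\left(-24\right) 1 + g{\left(-7 \right)}\right) 14 = \left(7 - -3\right) + \left(\left(-24\right) 1 - \left(64 - \left(-7\right)^{2}\right)\right) 14 = \left(7 + 3\right) + \left(-24 + \left(-64 + 49\right)\right) 14 = 10 + \left(-24 - 15\right) 14 = 10 - 546 = -536$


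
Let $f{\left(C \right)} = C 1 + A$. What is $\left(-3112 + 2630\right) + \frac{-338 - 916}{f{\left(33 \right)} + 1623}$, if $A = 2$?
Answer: $- \frac{400205}{829} \approx -482.76$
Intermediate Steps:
$f{\left(C \right)} = 2 + C$ ($f{\left(C \right)} = C 1 + 2 = C + 2 = 2 + C$)
$\left(-3112 + 2630\right) + \frac{-338 - 916}{f{\left(33 \right)} + 1623} = \left(-3112 + 2630\right) + \frac{-338 - 916}{\left(2 + 33\right) + 1623} = -482 - \frac{1254}{35 + 1623} = -482 - \frac{1254}{1658} = -482 - \frac{627}{829} = - \frac{400205}{829}$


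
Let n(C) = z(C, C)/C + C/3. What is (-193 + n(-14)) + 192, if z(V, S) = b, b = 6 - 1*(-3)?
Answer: -265/42 ≈ -6.3095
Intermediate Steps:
b = 9 (b = 6 + 3 = 9)
z(V, S) = 9
n(C) = 9/C + C/3
(-193 + n(-14)) + 192 = (-193 + (9/(-14) + (1/3)*(-14))) + 192 = (-193 + (9*(-1/14) - 14/3)) + 192 = (-193 + (-9/14 - 14/3)) + 192 = (-193 - 223/42) + 192 = -8329/42 + 192 = -265/42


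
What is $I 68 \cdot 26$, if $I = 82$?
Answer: $144976$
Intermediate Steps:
$I 68 \cdot 26 = 82 \cdot 68 \cdot 26 = 5576 \cdot 26 = 144976$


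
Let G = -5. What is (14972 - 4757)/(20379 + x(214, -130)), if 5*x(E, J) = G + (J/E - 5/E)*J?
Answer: 1093005/2182201 ≈ 0.50087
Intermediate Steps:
x(E, J) = -1 + J*(-5/E + J/E)/5 (x(E, J) = (-5 + (J/E - 5/E)*J)/5 = (-5 + (-5/E + J/E)*J)/5 = (-5 + J*(-5/E + J/E))/5 = -1 + J*(-5/E + J/E)/5)
(14972 - 4757)/(20379 + x(214, -130)) = (14972 - 4757)/(20379 + (-1*214 - 1*(-130) + (⅕)*(-130)²)/214) = 10215/(20379 + (-214 + 130 + (⅕)*16900)/214) = 10215/(20379 + (-214 + 130 + 3380)/214) = 10215/(20379 + (1/214)*3296) = 10215/(20379 + 1648/107) = 10215/(2182201/107) = 10215*(107/2182201) = 1093005/2182201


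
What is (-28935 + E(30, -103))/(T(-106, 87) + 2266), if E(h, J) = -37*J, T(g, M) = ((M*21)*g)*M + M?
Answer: 25124/16846241 ≈ 0.0014914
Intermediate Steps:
T(g, M) = M + 21*g*M² (T(g, M) = ((21*M)*g)*M + M = (21*M*g)*M + M = 21*g*M² + M = M + 21*g*M²)
(-28935 + E(30, -103))/(T(-106, 87) + 2266) = (-28935 - 37*(-103))/(87*(1 + 21*87*(-106)) + 2266) = (-28935 + 3811)/(87*(1 - 193662) + 2266) = -25124/(87*(-193661) + 2266) = -25124/(-16848507 + 2266) = -25124/(-16846241) = -25124*(-1/16846241) = 25124/16846241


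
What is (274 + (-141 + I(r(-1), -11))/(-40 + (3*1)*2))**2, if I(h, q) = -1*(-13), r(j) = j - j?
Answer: 22297284/289 ≈ 77153.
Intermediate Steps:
r(j) = 0
I(h, q) = 13
(274 + (-141 + I(r(-1), -11))/(-40 + (3*1)*2))**2 = (274 + (-141 + 13)/(-40 + (3*1)*2))**2 = (274 - 128/(-40 + 3*2))**2 = (274 - 128/(-40 + 6))**2 = (274 - 128/(-34))**2 = (274 - 128*(-1/34))**2 = (274 + 64/17)**2 = (4722/17)**2 = 22297284/289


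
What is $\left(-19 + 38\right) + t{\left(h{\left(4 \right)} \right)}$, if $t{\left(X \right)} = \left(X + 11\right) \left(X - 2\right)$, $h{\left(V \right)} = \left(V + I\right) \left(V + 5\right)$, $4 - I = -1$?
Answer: $7287$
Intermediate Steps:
$I = 5$ ($I = 4 - -1 = 4 + 1 = 5$)
$h{\left(V \right)} = \left(5 + V\right)^{2}$ ($h{\left(V \right)} = \left(V + 5\right) \left(V + 5\right) = \left(5 + V\right) \left(5 + V\right) = \left(5 + V\right)^{2}$)
$t{\left(X \right)} = \left(-2 + X\right) \left(11 + X\right)$ ($t{\left(X \right)} = \left(11 + X\right) \left(-2 + X\right) = \left(-2 + X\right) \left(11 + X\right)$)
$\left(-19 + 38\right) + t{\left(h{\left(4 \right)} \right)} = \left(-19 + 38\right) + \left(-22 + \left(25 + 4^{2} + 10 \cdot 4\right)^{2} + 9 \left(25 + 4^{2} + 10 \cdot 4\right)\right) = 19 + \left(-22 + \left(25 + 16 + 40\right)^{2} + 9 \left(25 + 16 + 40\right)\right) = 19 + \left(-22 + 81^{2} + 9 \cdot 81\right) = 19 + \left(-22 + 6561 + 729\right) = 19 + 7268 = 7287$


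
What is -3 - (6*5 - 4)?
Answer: -29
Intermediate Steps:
-3 - (6*5 - 4) = -3 - (30 - 4) = -3 - 1*26 = -3 - 26 = -29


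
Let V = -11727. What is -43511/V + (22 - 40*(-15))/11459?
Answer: 505886743/134379693 ≈ 3.7646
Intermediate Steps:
-43511/V + (22 - 40*(-15))/11459 = -43511/(-11727) + (22 - 40*(-15))/11459 = -43511*(-1/11727) + (22 + 600)*(1/11459) = 43511/11727 + 622*(1/11459) = 43511/11727 + 622/11459 = 505886743/134379693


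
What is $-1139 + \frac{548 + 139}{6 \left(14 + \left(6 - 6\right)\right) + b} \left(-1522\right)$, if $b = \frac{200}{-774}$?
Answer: $- \frac{220782665}{16204} \approx -13625.0$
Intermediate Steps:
$b = - \frac{100}{387}$ ($b = 200 \left(- \frac{1}{774}\right) = - \frac{100}{387} \approx -0.2584$)
$-1139 + \frac{548 + 139}{6 \left(14 + \left(6 - 6\right)\right) + b} \left(-1522\right) = -1139 + \frac{548 + 139}{6 \left(14 + \left(6 - 6\right)\right) - \frac{100}{387}} \left(-1522\right) = -1139 + \frac{687}{6 \left(14 + 0\right) - \frac{100}{387}} \left(-1522\right) = -1139 + \frac{687}{6 \cdot 14 - \frac{100}{387}} \left(-1522\right) = -1139 + \frac{687}{84 - \frac{100}{387}} \left(-1522\right) = -1139 + \frac{687}{\frac{32408}{387}} \left(-1522\right) = -1139 + 687 \cdot \frac{387}{32408} \left(-1522\right) = -1139 + \frac{265869}{32408} \left(-1522\right) = -1139 - \frac{202326309}{16204} = - \frac{220782665}{16204}$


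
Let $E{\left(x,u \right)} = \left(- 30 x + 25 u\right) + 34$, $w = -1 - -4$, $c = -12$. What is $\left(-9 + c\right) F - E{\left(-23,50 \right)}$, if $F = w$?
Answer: $-2037$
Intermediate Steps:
$w = 3$ ($w = -1 + 4 = 3$)
$E{\left(x,u \right)} = 34 - 30 x + 25 u$
$F = 3$
$\left(-9 + c\right) F - E{\left(-23,50 \right)} = \left(-9 - 12\right) 3 - \left(34 - -690 + 25 \cdot 50\right) = \left(-21\right) 3 - \left(34 + 690 + 1250\right) = -63 - 1974 = -2037$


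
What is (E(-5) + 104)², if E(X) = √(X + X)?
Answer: (104 + I*√10)² ≈ 10806.0 + 657.75*I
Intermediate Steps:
E(X) = √2*√X (E(X) = √(2*X) = √2*√X)
(E(-5) + 104)² = (√2*√(-5) + 104)² = (√2*(I*√5) + 104)² = (I*√10 + 104)² = (104 + I*√10)²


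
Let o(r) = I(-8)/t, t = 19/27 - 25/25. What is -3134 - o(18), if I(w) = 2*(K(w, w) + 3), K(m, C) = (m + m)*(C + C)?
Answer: -5543/4 ≈ -1385.8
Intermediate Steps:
K(m, C) = 4*C*m (K(m, C) = (2*m)*(2*C) = 4*C*m)
t = -8/27 (t = 19*(1/27) - 25*1/25 = 19/27 - 1 = -8/27 ≈ -0.29630)
I(w) = 6 + 8*w**2 (I(w) = 2*(4*w*w + 3) = 2*(4*w**2 + 3) = 2*(3 + 4*w**2) = 6 + 8*w**2)
o(r) = -6993/4 (o(r) = (6 + 8*(-8)**2)/(-8/27) = (6 + 8*64)*(-27/8) = (6 + 512)*(-27/8) = 518*(-27/8) = -6993/4)
-3134 - o(18) = -3134 - 1*(-6993/4) = -3134 + 6993/4 = -5543/4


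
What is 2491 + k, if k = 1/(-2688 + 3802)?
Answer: 2774975/1114 ≈ 2491.0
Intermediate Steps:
k = 1/1114 ≈ 0.00089767
2491 + k = 2491 + 1/1114 = 2774975/1114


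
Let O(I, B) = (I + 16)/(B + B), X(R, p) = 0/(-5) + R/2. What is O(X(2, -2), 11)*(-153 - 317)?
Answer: -3995/11 ≈ -363.18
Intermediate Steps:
X(R, p) = R/2 (X(R, p) = 0*(-⅕) + R*(½) = 0 + R/2 = R/2)
O(I, B) = (16 + I)/(2*B) (O(I, B) = (16 + I)/((2*B)) = (16 + I)*(1/(2*B)) = (16 + I)/(2*B))
O(X(2, -2), 11)*(-153 - 317) = ((½)*(16 + (½)*2)/11)*(-153 - 317) = ((½)*(1/11)*(16 + 1))*(-470) = ((½)*(1/11)*17)*(-470) = (17/22)*(-470) = -3995/11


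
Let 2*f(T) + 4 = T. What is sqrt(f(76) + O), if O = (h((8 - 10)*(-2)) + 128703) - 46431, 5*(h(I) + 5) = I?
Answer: sqrt(2057595)/5 ≈ 286.89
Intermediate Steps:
f(T) = -2 + T/2
h(I) = -5 + I/5
O = 411339/5 (O = ((-5 + ((8 - 10)*(-2))/5) + 128703) - 46431 = ((-5 + (-2*(-2))/5) + 128703) - 46431 = ((-5 + (1/5)*4) + 128703) - 46431 = ((-5 + 4/5) + 128703) - 46431 = (-21/5 + 128703) - 46431 = 643494/5 - 46431 = 411339/5 ≈ 82268.)
sqrt(f(76) + O) = sqrt((-2 + (1/2)*76) + 411339/5) = sqrt((-2 + 38) + 411339/5) = sqrt(36 + 411339/5) = sqrt(411519/5) = sqrt(2057595)/5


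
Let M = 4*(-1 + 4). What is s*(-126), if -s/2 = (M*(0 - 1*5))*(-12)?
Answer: 181440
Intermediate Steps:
M = 12 (M = 4*3 = 12)
s = -1440 (s = -2*12*(0 - 1*5)*(-12) = -2*12*(0 - 5)*(-12) = -2*12*(-5)*(-12) = -(-120)*(-12) = -2*720 = -1440)
s*(-126) = -1440*(-126) = 181440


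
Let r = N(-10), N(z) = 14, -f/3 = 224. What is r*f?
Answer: -9408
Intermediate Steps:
f = -672 (f = -3*224 = -672)
r = 14
r*f = 14*(-672) = -9408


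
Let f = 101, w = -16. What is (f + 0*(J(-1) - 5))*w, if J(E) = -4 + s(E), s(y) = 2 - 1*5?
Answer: -1616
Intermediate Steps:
s(y) = -3 (s(y) = 2 - 5 = -3)
J(E) = -7 (J(E) = -4 - 3 = -7)
(f + 0*(J(-1) - 5))*w = (101 + 0*(-7 - 5))*(-16) = (101 + 0*(-12))*(-16) = (101 + 0)*(-16) = 101*(-16) = -1616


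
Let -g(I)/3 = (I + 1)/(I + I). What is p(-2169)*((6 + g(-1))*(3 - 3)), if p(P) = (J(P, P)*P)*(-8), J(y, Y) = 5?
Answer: 0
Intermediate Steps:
g(I) = -3*(1 + I)/(2*I) (g(I) = -3*(I + 1)/(I + I) = -3*(1 + I)/(2*I))
p(P) = -40*P (p(P) = (5*P)*(-8) = -40*P)
p(-2169)*((6 + g(-1))*(3 - 3)) = (-40*(-2169))*((6 + (3/2)*(-1 - 1*(-1))/(-1))*(3 - 3)) = 86760*((6 + (3/2)*(-1)*(-1 + 1))*0) = 86760*((6 + (3/2)*(-1)*0)*0) = 86760*((6 + 0)*0) = 86760*(6*0) = 86760*0 = 0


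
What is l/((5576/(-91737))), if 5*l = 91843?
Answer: -8425401291/27880 ≈ -3.0220e+5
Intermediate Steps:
l = 91843/5 (l = (⅕)*91843 = 91843/5 ≈ 18369.)
l/((5576/(-91737))) = 91843/(5*((5576/(-91737)))) = 91843/(5*((5576*(-1/91737)))) = 91843/(5*(-5576/91737)) = (91843/5)*(-91737/5576) = -8425401291/27880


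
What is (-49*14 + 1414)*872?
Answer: 634816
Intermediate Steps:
(-49*14 + 1414)*872 = (-686 + 1414)*872 = 728*872 = 634816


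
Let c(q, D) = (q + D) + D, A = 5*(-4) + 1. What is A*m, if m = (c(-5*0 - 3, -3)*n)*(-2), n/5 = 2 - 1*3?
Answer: 1710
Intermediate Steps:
A = -19 (A = -20 + 1 = -19)
c(q, D) = q + 2*D (c(q, D) = (D + q) + D = q + 2*D)
n = -5 (n = 5*(2 - 1*3) = 5*(2 - 3) = 5*(-1) = -5)
m = -90 (m = (((-5*0 - 3) + 2*(-3))*(-5))*(-2) = (((0 - 3) - 6)*(-5))*(-2) = ((-3 - 6)*(-5))*(-2) = -9*(-5)*(-2) = 45*(-2) = -90)
A*m = -19*(-90) = 1710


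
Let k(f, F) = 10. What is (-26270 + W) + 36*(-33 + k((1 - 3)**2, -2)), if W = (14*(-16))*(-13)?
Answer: -24186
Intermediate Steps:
W = 2912 (W = -224*(-13) = 2912)
(-26270 + W) + 36*(-33 + k((1 - 3)**2, -2)) = (-26270 + 2912) + 36*(-33 + 10) = -23358 + 36*(-23) = -23358 - 828 = -24186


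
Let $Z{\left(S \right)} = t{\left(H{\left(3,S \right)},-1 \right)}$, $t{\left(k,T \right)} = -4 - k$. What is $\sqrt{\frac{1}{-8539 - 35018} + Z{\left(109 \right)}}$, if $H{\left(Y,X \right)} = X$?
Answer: $\frac{i \sqrt{214385027694}}{43557} \approx 10.63 i$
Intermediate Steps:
$Z{\left(S \right)} = -4 - S$
$\sqrt{\frac{1}{-8539 - 35018} + Z{\left(109 \right)}} = \sqrt{\frac{1}{-8539 - 35018} - 113} = \sqrt{\frac{1}{-43557} - 113} = \sqrt{- \frac{1}{43557} - 113} = \sqrt{- \frac{4921942}{43557}} = \frac{i \sqrt{214385027694}}{43557}$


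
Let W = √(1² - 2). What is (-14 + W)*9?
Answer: -126 + 9*I ≈ -126.0 + 9.0*I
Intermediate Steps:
W = I (W = √(1 - 2) = √(-1) = I ≈ 1.0*I)
(-14 + W)*9 = (-14 + I)*9 = -126 + 9*I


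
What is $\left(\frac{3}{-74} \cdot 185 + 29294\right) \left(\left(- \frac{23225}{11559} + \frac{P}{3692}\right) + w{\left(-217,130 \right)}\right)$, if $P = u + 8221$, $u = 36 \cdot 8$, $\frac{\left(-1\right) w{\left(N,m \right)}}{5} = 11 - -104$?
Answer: $- \frac{1436560945172137}{85351656} \approx -1.6831 \cdot 10^{7}$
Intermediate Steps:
$w{\left(N,m \right)} = -575$ ($w{\left(N,m \right)} = - 5 \left(11 - -104\right) = - 5 \left(11 + 104\right) = \left(-5\right) 115 = -575$)
$u = 288$
$P = 8509$ ($P = 288 + 8221 = 8509$)
$\left(\frac{3}{-74} \cdot 185 + 29294\right) \left(\left(- \frac{23225}{11559} + \frac{P}{3692}\right) + w{\left(-217,130 \right)}\right) = \left(\frac{3}{-74} \cdot 185 + 29294\right) \left(\left(- \frac{23225}{11559} + \frac{8509}{3692}\right) - 575\right) = \left(3 \left(- \frac{1}{74}\right) 185 + 29294\right) \left(\left(\left(-23225\right) \frac{1}{11559} + 8509 \cdot \frac{1}{3692}\right) - 575\right) = \left(\left(- \frac{3}{74}\right) 185 + 29294\right) \left(\left(- \frac{23225}{11559} + \frac{8509}{3692}\right) - 575\right) = \left(- \frac{15}{2} + 29294\right) \left(\frac{12608831}{42675828} - 575\right) = \frac{58573}{2} \left(- \frac{24525992269}{42675828}\right) = - \frac{1436560945172137}{85351656}$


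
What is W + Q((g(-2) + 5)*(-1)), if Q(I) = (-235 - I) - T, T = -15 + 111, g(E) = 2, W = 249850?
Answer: 249526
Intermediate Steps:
T = 96
Q(I) = -331 - I (Q(I) = (-235 - I) - 1*96 = (-235 - I) - 96 = -331 - I)
W + Q((g(-2) + 5)*(-1)) = 249850 + (-331 - (2 + 5)*(-1)) = 249850 + (-331 - 7*(-1)) = 249850 + (-331 - 1*(-7)) = 249850 + (-331 + 7) = 249850 - 324 = 249526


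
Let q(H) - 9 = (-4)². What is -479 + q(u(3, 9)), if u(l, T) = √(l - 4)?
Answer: -454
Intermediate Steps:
u(l, T) = √(-4 + l)
q(H) = 25 (q(H) = 9 + (-4)² = 9 + 16 = 25)
-479 + q(u(3, 9)) = -479 + 25 = -454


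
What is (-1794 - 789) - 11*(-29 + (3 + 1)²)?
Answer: -2440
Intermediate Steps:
(-1794 - 789) - 11*(-29 + (3 + 1)²) = -2583 - 11*(-29 + 4²) = -2583 - 11*(-29 + 16) = -2583 - 11*(-13) = -2583 + 143 = -2440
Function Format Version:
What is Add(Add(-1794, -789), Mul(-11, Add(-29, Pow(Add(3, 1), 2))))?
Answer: -2440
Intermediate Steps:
Add(Add(-1794, -789), Mul(-11, Add(-29, Pow(Add(3, 1), 2)))) = Add(-2583, Mul(-11, Add(-29, Pow(4, 2)))) = Add(-2583, Mul(-11, Add(-29, 16))) = Add(-2583, Mul(-11, -13)) = Add(-2583, 143) = -2440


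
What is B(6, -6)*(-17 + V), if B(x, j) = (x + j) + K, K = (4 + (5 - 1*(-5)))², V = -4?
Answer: -4116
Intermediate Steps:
K = 196 (K = (4 + (5 + 5))² = (4 + 10)² = 14² = 196)
B(x, j) = 196 + j + x (B(x, j) = (x + j) + 196 = (j + x) + 196 = 196 + j + x)
B(6, -6)*(-17 + V) = (196 - 6 + 6)*(-17 - 4) = 196*(-21) = -4116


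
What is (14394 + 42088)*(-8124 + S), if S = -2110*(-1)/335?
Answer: -30719769052/67 ≈ -4.5850e+8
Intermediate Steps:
S = 422/67 (S = 2110*(1/335) = 422/67 ≈ 6.2985)
(14394 + 42088)*(-8124 + S) = (14394 + 42088)*(-8124 + 422/67) = 56482*(-543886/67) = -30719769052/67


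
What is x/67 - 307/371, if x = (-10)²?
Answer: 16531/24857 ≈ 0.66504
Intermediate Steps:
x = 100
x/67 - 307/371 = 100/67 - 307/371 = 16531/24857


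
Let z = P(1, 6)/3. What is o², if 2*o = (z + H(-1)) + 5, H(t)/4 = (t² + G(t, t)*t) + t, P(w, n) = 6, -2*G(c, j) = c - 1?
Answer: 9/4 ≈ 2.2500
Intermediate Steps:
G(c, j) = ½ - c/2 (G(c, j) = -(c - 1)/2 = -(-1 + c)/2 = ½ - c/2)
H(t) = 4*t + 4*t² + 4*t*(½ - t/2) (H(t) = 4*((t² + (½ - t/2)*t) + t) = 4*((t² + t*(½ - t/2)) + t) = 4*(t + t² + t*(½ - t/2)) = 4*t + 4*t² + 4*t*(½ - t/2))
z = 2 (z = 6/3 = 6*(⅓) = 2)
o = 3/2 (o = ((2 + 2*(-1)*(3 - 1)) + 5)/2 = ((2 + 2*(-1)*2) + 5)/2 = ((2 - 4) + 5)/2 = (-2 + 5)/2 = (½)*3 = 3/2 ≈ 1.5000)
o² = (3/2)² = 9/4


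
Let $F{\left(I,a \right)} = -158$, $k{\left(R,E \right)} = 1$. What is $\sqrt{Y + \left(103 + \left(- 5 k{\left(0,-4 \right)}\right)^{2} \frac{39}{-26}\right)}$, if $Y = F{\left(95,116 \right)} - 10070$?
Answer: $\frac{5 i \sqrt{1626}}{2} \approx 100.81 i$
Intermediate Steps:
$Y = -10228$ ($Y = -158 - 10070 = -10228$)
$\sqrt{Y + \left(103 + \left(- 5 k{\left(0,-4 \right)}\right)^{2} \frac{39}{-26}\right)} = \sqrt{-10228 + \left(103 + \left(\left(-5\right) 1\right)^{2} \frac{39}{-26}\right)} = \sqrt{-10228 + \left(103 + \left(-5\right)^{2} \cdot 39 \left(- \frac{1}{26}\right)\right)} = \sqrt{-10228 + \left(103 + 25 \left(- \frac{3}{2}\right)\right)} = \sqrt{-10228 + \left(103 - \frac{75}{2}\right)} = \sqrt{-10228 + \frac{131}{2}} = \sqrt{- \frac{20325}{2}} = \frac{5 i \sqrt{1626}}{2}$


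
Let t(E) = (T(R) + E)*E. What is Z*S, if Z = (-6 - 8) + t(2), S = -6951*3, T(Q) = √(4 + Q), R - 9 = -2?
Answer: 208530 - 41706*√11 ≈ 70207.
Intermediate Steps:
R = 7 (R = 9 - 2 = 7)
S = -20853
t(E) = E*(E + √11) (t(E) = (√(4 + 7) + E)*E = (√11 + E)*E = (E + √11)*E = E*(E + √11))
Z = -10 + 2*√11 (Z = (-6 - 8) + 2*(2 + √11) = -14 + (4 + 2*√11) = -10 + 2*√11 ≈ -3.3667)
Z*S = (-10 + 2*√11)*(-20853) = 208530 - 41706*√11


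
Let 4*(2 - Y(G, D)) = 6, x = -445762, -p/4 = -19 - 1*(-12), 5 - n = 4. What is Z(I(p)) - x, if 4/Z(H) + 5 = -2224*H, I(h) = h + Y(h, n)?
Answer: 28256407414/63389 ≈ 4.4576e+5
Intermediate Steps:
n = 1 (n = 5 - 1*4 = 5 - 4 = 1)
p = 28 (p = -4*(-19 - 1*(-12)) = -4*(-19 + 12) = -4*(-7) = 28)
Y(G, D) = 1/2 (Y(G, D) = 2 - 1/4*6 = 2 - 3/2 = 1/2)
I(h) = 1/2 + h (I(h) = h + 1/2 = 1/2 + h)
Z(H) = 4/(-5 - 2224*H)
Z(I(p)) - x = -4/(5 + 2224*(1/2 + 28)) - 1*(-445762) = -4/(5 + 2224*(57/2)) + 445762 = -4/(5 + 63384) + 445762 = -4/63389 + 445762 = 28256407414/63389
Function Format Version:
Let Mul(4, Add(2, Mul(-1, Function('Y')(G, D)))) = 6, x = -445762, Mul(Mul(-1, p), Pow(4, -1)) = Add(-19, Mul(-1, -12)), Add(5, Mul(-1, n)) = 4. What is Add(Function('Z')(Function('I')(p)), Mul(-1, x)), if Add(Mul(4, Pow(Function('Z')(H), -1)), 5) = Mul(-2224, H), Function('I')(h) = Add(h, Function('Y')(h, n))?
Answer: Rational(28256407414, 63389) ≈ 4.4576e+5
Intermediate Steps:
n = 1 (n = Add(5, Mul(-1, 4)) = Add(5, -4) = 1)
p = 28 (p = Mul(-4, Add(-19, Mul(-1, -12))) = Mul(-4, Add(-19, 12)) = Mul(-4, -7) = 28)
Function('Y')(G, D) = Rational(1, 2) (Function('Y')(G, D) = Add(2, Mul(Rational(-1, 4), 6)) = Add(2, Rational(-3, 2)) = Rational(1, 2))
Function('I')(h) = Add(Rational(1, 2), h) (Function('I')(h) = Add(h, Rational(1, 2)) = Add(Rational(1, 2), h))
Function('Z')(H) = Mul(4, Pow(Add(-5, Mul(-2224, H)), -1))
Add(Function('Z')(Function('I')(p)), Mul(-1, x)) = Add(Mul(-4, Pow(Add(5, Mul(2224, Add(Rational(1, 2), 28))), -1)), Mul(-1, -445762)) = Add(Mul(-4, Pow(Add(5, Mul(2224, Rational(57, 2))), -1)), 445762) = Add(Mul(-4, Pow(Add(5, 63384), -1)), 445762) = Add(Mul(-4, Pow(63389, -1)), 445762) = Add(Mul(-4, Rational(1, 63389)), 445762) = Add(Rational(-4, 63389), 445762) = Rational(28256407414, 63389)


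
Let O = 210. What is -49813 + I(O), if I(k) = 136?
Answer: -49677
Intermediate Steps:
-49813 + I(O) = -49813 + 136 = -49677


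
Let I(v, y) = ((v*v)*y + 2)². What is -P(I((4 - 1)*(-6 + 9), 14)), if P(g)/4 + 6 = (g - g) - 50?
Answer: 224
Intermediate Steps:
I(v, y) = (2 + y*v²)² (I(v, y) = (v²*y + 2)² = (y*v² + 2)² = (2 + y*v²)²)
P(g) = -224 (P(g) = -24 + 4*((g - g) - 50) = -24 + 4*(0 - 50) = -24 + 4*(-50) = -24 - 200 = -224)
-P(I((4 - 1)*(-6 + 9), 14)) = -1*(-224) = 224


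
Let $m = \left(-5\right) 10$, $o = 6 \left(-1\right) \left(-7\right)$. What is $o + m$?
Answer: $-8$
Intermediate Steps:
$o = 42$ ($o = \left(-6\right) \left(-7\right) = 42$)
$m = -50$
$o + m = 42 - 50 = -8$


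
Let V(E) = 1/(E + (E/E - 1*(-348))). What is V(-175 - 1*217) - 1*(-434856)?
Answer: 18698807/43 ≈ 4.3486e+5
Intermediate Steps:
V(E) = 1/(349 + E) (V(E) = 1/(E + (1 + 348)) = 1/(E + 349) = 1/(349 + E))
V(-175 - 1*217) - 1*(-434856) = 1/(349 + (-175 - 1*217)) - 1*(-434856) = 1/(349 + (-175 - 217)) + 434856 = 1/(349 - 392) + 434856 = 1/(-43) + 434856 = -1/43 + 434856 = 18698807/43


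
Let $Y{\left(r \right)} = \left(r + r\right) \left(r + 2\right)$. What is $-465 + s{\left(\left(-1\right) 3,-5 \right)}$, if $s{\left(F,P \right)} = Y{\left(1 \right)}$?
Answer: $-459$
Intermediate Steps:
$Y{\left(r \right)} = 2 r \left(2 + r\right)$
$s{\left(F,P \right)} = 6$ ($s{\left(F,P \right)} = 2 \cdot 1 \left(2 + 1\right) = 2 \cdot 1 \cdot 3 = 6$)
$-465 + s{\left(\left(-1\right) 3,-5 \right)} = -465 + 6 = -459$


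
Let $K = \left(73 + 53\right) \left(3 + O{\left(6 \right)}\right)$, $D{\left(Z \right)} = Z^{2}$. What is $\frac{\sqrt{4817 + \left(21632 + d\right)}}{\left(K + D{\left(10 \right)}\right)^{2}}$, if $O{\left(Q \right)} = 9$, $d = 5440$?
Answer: $\frac{\sqrt{31889}}{2598544} \approx 6.8721 \cdot 10^{-5}$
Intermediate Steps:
$K = 1512$ ($K = \left(73 + 53\right) \left(3 + 9\right) = 126 \cdot 12 = 1512$)
$\frac{\sqrt{4817 + \left(21632 + d\right)}}{\left(K + D{\left(10 \right)}\right)^{2}} = \frac{\sqrt{4817 + \left(21632 + 5440\right)}}{\left(1512 + 10^{2}\right)^{2}} = \frac{\sqrt{4817 + 27072}}{\left(1512 + 100\right)^{2}} = \frac{\sqrt{31889}}{1612^{2}} = \frac{\sqrt{31889}}{2598544}$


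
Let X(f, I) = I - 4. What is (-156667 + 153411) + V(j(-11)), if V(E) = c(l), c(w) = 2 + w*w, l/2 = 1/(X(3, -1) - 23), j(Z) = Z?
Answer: -637783/196 ≈ -3254.0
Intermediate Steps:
X(f, I) = -4 + I
l = -1/14 (l = 2/((-4 - 1) - 23) = 2/(-5 - 23) = 2/(-28) = 2*(-1/28) = -1/14 ≈ -0.071429)
c(w) = 2 + w**2
V(E) = 393/196 (V(E) = 2 + (-1/14)**2 = 2 + 1/196 = 393/196)
(-156667 + 153411) + V(j(-11)) = (-156667 + 153411) + 393/196 = -3256 + 393/196 = -637783/196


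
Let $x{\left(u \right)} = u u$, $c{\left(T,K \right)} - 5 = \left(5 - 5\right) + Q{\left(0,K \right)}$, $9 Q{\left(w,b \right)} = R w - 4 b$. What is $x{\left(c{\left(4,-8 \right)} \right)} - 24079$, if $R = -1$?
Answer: $- \frac{1944470}{81} \approx -24006.0$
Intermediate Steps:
$Q{\left(w,b \right)} = - \frac{4 b}{9} - \frac{w}{9}$ ($Q{\left(w,b \right)} = \frac{- w - 4 b}{9} = - \frac{4 b}{9} - \frac{w}{9}$)
$c{\left(T,K \right)} = 5 - \frac{4 K}{9}$ ($c{\left(T,K \right)} = 5 + \left(\left(5 - 5\right) - \frac{4 K}{9}\right) = 5 + \left(0 + \left(- \frac{4 K}{9} + 0\right)\right) = 5 + \left(0 - \frac{4 K}{9}\right) = 5 - \frac{4 K}{9}$)
$x{\left(u \right)} = u^{2}$
$x{\left(c{\left(4,-8 \right)} \right)} - 24079 = \left(5 - - \frac{32}{9}\right)^{2} - 24079 = \left(5 + \frac{32}{9}\right)^{2} - 24079 = \left(\frac{77}{9}\right)^{2} - 24079 = \frac{5929}{81} - 24079 = - \frac{1944470}{81}$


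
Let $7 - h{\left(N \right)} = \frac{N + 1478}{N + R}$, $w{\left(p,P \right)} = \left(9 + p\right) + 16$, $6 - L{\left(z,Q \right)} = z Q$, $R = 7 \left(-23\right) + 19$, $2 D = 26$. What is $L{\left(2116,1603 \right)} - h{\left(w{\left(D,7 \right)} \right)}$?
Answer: $- \frac{88191053}{26} \approx -3.392 \cdot 10^{6}$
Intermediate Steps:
$D = 13$ ($D = \frac{1}{2} \cdot 26 = 13$)
$R = -142$ ($R = -161 + 19 = -142$)
$L{\left(z,Q \right)} = 6 - Q z$ ($L{\left(z,Q \right)} = 6 - z Q = 6 - Q z$)
$w{\left(p,P \right)} = 25 + p$
$h{\left(N \right)} = 7 - \frac{1478 + N}{-142 + N}$ ($h{\left(N \right)} = 7 - \frac{N + 1478}{N - 142} = 7 - \frac{1478 + N}{-142 + N}$)
$L{\left(2116,1603 \right)} - h{\left(w{\left(D,7 \right)} \right)} = \left(6 - 1603 \cdot 2116\right) - \frac{6 \left(-412 + \left(25 + 13\right)\right)}{-142 + \left(25 + 13\right)} = \left(6 - 3391948\right) - \frac{6 \left(-412 + 38\right)}{-142 + 38} = -3391942 - 6 \frac{1}{-104} \left(-374\right) = -3391942 - 6 \left(- \frac{1}{104}\right) \left(-374\right) = -3391942 - \frac{561}{26} = - \frac{88191053}{26}$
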